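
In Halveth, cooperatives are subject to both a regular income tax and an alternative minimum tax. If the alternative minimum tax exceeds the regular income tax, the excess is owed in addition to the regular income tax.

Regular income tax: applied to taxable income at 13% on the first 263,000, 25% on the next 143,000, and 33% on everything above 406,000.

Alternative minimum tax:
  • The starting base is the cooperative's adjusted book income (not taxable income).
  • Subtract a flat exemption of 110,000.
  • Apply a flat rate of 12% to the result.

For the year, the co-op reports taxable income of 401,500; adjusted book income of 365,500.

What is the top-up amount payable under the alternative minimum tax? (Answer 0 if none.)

0

Alternative minimum tax:
  Base (adjusted book income): 365,500
  Less exemption 110,000 → base 255,500
  255,500 × 12% = 30,660

Regular income tax:
  263,000 × 13% = 34,190
  138,500 × 25% = 34,625
  → 68,815

30,660 ≤ 68,815, so no add-on is due.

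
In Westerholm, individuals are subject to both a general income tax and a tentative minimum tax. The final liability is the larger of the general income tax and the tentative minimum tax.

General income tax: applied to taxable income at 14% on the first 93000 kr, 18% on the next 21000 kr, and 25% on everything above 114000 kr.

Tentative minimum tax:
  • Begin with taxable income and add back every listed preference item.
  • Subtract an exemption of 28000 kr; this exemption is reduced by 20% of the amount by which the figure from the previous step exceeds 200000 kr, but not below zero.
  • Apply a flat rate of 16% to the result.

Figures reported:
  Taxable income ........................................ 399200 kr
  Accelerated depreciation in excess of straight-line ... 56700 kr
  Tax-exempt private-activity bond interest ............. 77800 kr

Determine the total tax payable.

General income tax:
  93000 kr × 14% = 13020 kr
  21000 kr × 18% = 3780 kr
  285200 kr × 25% = 71300 kr
  → 88100 kr

Tentative minimum tax:
  Adjusted income: 399200 kr + 56700 kr + 77800 kr = 533700 kr
  Exemption: 20% × (533700 kr − 200000 kr) = 66740 kr ≥ 28000 kr, so the exemption is fully phased out
  Base: 533700 kr − 0 kr = 533700 kr
  533700 kr × 16% = 85392 kr

88100 kr > 85392 kr, so the general income tax governs.

88100 kr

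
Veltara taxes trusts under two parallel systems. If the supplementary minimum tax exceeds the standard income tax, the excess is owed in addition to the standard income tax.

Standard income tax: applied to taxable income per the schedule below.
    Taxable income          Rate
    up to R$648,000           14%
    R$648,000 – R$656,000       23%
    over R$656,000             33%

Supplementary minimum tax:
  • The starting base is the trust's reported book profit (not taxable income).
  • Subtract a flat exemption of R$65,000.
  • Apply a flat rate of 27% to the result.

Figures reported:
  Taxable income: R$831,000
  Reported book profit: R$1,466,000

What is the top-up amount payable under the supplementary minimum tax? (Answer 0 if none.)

Standard income tax:
  R$648,000 × 14% = R$90,720
  R$8,000 × 23% = R$1,840
  R$175,000 × 33% = R$57,750
  → R$150,310

Supplementary minimum tax:
  Base (reported book profit): R$1,466,000
  Less exemption R$65,000 → base R$1,401,000
  R$1,401,000 × 27% = R$378,270

Excess of supplementary minimum tax over standard income tax: R$378,270 − R$150,310 = R$227,960.

R$227,960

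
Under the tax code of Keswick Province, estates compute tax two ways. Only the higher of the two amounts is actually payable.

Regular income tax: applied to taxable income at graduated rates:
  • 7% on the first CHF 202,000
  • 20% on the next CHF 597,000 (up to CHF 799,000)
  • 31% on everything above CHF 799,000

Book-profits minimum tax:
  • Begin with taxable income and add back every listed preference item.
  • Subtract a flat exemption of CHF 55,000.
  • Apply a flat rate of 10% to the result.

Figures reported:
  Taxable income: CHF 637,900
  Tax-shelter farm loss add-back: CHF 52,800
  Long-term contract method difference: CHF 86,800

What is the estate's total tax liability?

CHF 101,320

Regular income tax:
  CHF 202,000 × 7% = CHF 14,140
  CHF 435,900 × 20% = CHF 87,180
  → CHF 101,320

Book-profits minimum tax:
  Adjusted income: CHF 637,900 + CHF 52,800 + CHF 86,800 = CHF 777,500
  Less exemption CHF 55,000 → base CHF 722,500
  CHF 722,500 × 10% = CHF 72,250

CHF 101,320 > CHF 72,250, so the regular income tax governs.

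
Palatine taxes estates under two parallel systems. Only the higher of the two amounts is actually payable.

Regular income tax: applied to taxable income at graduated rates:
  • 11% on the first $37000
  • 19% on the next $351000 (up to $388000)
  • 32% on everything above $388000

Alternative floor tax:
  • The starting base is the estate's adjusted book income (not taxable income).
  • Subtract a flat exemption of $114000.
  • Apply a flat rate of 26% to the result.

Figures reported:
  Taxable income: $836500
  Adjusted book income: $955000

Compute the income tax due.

$218660

Regular income tax:
  $37000 × 11% = $4070
  $351000 × 19% = $66690
  $448500 × 32% = $143520
  → $214280

Alternative floor tax:
  Base (adjusted book income): $955000
  Less exemption $114000 → base $841000
  $841000 × 26% = $218660

$218660 > $214280, so the alternative floor tax is the binding amount.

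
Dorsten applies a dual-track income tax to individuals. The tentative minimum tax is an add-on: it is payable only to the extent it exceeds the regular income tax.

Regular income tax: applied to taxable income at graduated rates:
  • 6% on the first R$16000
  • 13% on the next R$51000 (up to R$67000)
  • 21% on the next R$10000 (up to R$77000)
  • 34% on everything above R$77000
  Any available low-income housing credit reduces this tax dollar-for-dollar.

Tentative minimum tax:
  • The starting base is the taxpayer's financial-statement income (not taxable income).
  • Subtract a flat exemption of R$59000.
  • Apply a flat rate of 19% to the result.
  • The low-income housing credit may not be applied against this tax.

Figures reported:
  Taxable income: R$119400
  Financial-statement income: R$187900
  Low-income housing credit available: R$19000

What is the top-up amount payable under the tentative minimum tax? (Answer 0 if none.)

R$19385

Regular income tax:
  R$16000 × 6% = R$960
  R$51000 × 13% = R$6630
  R$10000 × 21% = R$2100
  R$42400 × 34% = R$14416
  → R$24106
  Less low-income housing credit R$19000 → R$5106

Tentative minimum tax:
  Base (financial-statement income): R$187900
  Less exemption R$59000 → base R$128900
  R$128900 × 19% = R$24491

Excess of tentative minimum tax over regular income tax: R$24491 − R$5106 = R$19385.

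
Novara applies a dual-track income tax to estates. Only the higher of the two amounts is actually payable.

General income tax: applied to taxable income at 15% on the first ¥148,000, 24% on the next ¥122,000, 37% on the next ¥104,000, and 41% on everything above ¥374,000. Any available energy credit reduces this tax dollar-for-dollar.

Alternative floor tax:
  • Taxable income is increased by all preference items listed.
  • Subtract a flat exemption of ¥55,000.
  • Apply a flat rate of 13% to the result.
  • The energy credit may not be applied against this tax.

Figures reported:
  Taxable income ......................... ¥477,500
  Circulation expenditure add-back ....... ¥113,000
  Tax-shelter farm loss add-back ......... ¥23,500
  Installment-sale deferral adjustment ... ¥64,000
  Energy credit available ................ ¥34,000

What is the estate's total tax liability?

General income tax:
  ¥148,000 × 15% = ¥22,200
  ¥122,000 × 24% = ¥29,280
  ¥104,000 × 37% = ¥38,480
  ¥103,500 × 41% = ¥42,435
  → ¥132,395
  Less energy credit ¥34,000 → ¥98,395

Alternative floor tax:
  Adjusted income: ¥477,500 + ¥113,000 + ¥23,500 + ¥64,000 = ¥678,000
  Less exemption ¥55,000 → base ¥623,000
  ¥623,000 × 13% = ¥80,990

¥98,395 > ¥80,990, so the general income tax governs.

¥98,395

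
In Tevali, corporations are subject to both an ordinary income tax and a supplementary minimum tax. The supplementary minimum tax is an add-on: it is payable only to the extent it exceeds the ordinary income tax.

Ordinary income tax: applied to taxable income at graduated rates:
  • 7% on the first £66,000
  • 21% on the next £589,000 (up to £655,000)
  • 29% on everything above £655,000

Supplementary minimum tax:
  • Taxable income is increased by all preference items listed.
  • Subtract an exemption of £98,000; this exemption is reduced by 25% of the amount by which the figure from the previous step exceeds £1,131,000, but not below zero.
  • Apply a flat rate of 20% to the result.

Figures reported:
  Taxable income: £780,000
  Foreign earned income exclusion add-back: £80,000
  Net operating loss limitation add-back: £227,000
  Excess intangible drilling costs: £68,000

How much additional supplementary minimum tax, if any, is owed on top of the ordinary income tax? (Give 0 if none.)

£48,040

Supplementary minimum tax:
  Adjusted income: £780,000 + £80,000 + £227,000 + £68,000 = £1,155,000
  Exemption: £98,000 − 25% × (£1,155,000 − £1,131,000) = £98,000 − £6,000 = £92,000
  Base: £1,155,000 − £92,000 = £1,063,000
  £1,063,000 × 20% = £212,600

Ordinary income tax:
  £66,000 × 7% = £4,620
  £589,000 × 21% = £123,690
  £125,000 × 29% = £36,250
  → £164,560

Excess of supplementary minimum tax over ordinary income tax: £212,600 − £164,560 = £48,040.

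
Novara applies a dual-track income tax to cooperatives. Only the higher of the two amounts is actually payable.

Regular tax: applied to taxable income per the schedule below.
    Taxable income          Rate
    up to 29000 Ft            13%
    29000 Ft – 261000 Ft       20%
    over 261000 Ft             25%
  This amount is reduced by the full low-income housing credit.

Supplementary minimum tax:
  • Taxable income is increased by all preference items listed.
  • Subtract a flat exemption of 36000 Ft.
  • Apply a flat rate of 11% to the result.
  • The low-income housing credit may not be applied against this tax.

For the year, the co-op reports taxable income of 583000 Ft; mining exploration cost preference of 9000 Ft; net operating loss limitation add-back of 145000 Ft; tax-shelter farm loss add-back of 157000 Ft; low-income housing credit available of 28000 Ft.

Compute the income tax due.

102670 Ft

Supplementary minimum tax:
  Adjusted income: 583000 Ft + 9000 Ft + 145000 Ft + 157000 Ft = 894000 Ft
  Less exemption 36000 Ft → base 858000 Ft
  858000 Ft × 11% = 94380 Ft

Regular tax:
  29000 Ft × 13% = 3770 Ft
  232000 Ft × 20% = 46400 Ft
  322000 Ft × 25% = 80500 Ft
  → 130670 Ft
  Less low-income housing credit 28000 Ft → 102670 Ft

102670 Ft > 94380 Ft, so the regular tax governs.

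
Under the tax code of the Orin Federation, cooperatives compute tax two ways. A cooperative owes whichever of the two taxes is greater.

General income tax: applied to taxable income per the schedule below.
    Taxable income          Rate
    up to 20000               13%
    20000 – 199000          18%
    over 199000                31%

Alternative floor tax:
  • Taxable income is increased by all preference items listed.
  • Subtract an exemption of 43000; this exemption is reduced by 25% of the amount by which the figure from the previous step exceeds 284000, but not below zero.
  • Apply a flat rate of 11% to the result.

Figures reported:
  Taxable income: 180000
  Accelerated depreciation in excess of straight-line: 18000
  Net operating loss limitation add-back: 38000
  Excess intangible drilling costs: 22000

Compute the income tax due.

31400

Alternative floor tax:
  Adjusted income: 180000 + 18000 + 38000 + 22000 = 258000
  Exemption: 258000 ≤ 284000, so full 43000 applies
  Base: 258000 − 43000 = 215000
  215000 × 11% = 23650

General income tax:
  20000 × 13% = 2600
  160000 × 18% = 28800
  → 31400

31400 > 23650, so the general income tax governs.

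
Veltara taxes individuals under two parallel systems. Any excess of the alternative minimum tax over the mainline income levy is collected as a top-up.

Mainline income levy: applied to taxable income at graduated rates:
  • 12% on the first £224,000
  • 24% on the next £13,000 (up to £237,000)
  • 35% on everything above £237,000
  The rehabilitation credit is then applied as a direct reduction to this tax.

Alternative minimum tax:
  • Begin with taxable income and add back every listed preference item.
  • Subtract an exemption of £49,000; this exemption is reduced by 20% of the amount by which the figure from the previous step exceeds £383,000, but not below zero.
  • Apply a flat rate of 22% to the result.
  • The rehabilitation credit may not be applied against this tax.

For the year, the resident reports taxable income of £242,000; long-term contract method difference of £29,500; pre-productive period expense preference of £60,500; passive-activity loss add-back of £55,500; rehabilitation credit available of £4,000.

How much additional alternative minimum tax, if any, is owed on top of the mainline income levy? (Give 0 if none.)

£46,918

Alternative minimum tax:
  Adjusted income: £242,000 + £29,500 + £60,500 + £55,500 = £387,500
  Exemption: £49,000 − 20% × (£387,500 − £383,000) = £49,000 − £900 = £48,100
  Base: £387,500 − £48,100 = £339,400
  £339,400 × 22% = £74,668

Mainline income levy:
  £224,000 × 12% = £26,880
  £13,000 × 24% = £3,120
  £5,000 × 35% = £1,750
  → £31,750
  Less rehabilitation credit £4,000 → £27,750

Excess of alternative minimum tax over mainline income levy: £74,668 − £27,750 = £46,918.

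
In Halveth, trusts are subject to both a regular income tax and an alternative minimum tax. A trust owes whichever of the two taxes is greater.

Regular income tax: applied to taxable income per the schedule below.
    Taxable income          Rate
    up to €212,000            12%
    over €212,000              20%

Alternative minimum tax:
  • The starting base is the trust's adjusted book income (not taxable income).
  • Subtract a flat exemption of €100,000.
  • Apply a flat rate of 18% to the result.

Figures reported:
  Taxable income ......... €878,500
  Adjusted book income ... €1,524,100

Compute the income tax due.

€256,338

Alternative minimum tax:
  Base (adjusted book income): €1,524,100
  Less exemption €100,000 → base €1,424,100
  €1,424,100 × 18% = €256,338

Regular income tax:
  €212,000 × 12% = €25,440
  €666,500 × 20% = €133,300
  → €158,740

€256,338 > €158,740, so the alternative minimum tax is the binding amount.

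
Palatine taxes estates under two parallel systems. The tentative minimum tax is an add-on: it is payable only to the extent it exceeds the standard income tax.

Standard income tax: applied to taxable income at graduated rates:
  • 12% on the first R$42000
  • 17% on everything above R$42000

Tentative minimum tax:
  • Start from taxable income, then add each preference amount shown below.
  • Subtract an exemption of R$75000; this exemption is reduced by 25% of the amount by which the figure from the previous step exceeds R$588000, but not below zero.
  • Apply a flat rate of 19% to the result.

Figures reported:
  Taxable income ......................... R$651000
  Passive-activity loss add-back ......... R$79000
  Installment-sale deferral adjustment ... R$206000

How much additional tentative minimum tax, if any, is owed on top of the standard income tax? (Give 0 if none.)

Tentative minimum tax:
  Adjusted income: R$651000 + R$79000 + R$206000 = R$936000
  Exemption: 25% × (R$936000 − R$588000) = R$87000 ≥ R$75000, so the exemption is fully phased out
  Base: R$936000 − R$0 = R$936000
  R$936000 × 19% = R$177840

Standard income tax:
  R$42000 × 12% = R$5040
  R$609000 × 17% = R$103530
  → R$108570

Excess of tentative minimum tax over standard income tax: R$177840 − R$108570 = R$69270.

R$69270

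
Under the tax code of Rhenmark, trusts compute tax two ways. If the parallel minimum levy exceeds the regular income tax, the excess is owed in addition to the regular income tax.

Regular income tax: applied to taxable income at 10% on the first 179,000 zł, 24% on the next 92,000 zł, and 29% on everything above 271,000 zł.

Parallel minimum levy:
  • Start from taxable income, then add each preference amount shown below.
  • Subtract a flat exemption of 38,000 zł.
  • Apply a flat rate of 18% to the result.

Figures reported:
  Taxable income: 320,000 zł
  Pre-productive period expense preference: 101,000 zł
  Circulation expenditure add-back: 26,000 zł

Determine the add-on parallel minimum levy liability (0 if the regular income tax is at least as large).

19,430 zł

Parallel minimum levy:
  Adjusted income: 320,000 zł + 101,000 zł + 26,000 zł = 447,000 zł
  Less exemption 38,000 zł → base 409,000 zł
  409,000 zł × 18% = 73,620 zł

Regular income tax:
  179,000 zł × 10% = 17,900 zł
  92,000 zł × 24% = 22,080 zł
  49,000 zł × 29% = 14,210 zł
  → 54,190 zł

Excess of parallel minimum levy over regular income tax: 73,620 zł − 54,190 zł = 19,430 zł.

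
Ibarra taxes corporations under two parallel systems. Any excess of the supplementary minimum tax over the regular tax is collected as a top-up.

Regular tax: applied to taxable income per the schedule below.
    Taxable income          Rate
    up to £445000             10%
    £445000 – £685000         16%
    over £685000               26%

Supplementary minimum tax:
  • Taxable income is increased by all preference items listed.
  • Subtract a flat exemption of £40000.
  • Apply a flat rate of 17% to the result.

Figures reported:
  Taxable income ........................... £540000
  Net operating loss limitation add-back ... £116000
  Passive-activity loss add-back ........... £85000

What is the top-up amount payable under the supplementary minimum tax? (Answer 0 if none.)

£59470

Regular tax:
  £445000 × 10% = £44500
  £95000 × 16% = £15200
  → £59700

Supplementary minimum tax:
  Adjusted income: £540000 + £116000 + £85000 = £741000
  Less exemption £40000 → base £701000
  £701000 × 17% = £119170

Excess of supplementary minimum tax over regular tax: £119170 − £59700 = £59470.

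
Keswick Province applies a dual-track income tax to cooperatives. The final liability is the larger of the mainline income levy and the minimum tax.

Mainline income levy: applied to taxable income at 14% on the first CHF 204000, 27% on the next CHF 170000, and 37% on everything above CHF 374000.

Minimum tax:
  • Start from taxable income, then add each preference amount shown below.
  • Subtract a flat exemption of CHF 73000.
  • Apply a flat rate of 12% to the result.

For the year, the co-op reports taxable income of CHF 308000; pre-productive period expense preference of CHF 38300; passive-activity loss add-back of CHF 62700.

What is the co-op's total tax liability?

Minimum tax:
  Adjusted income: CHF 308000 + CHF 38300 + CHF 62700 = CHF 409000
  Less exemption CHF 73000 → base CHF 336000
  CHF 336000 × 12% = CHF 40320

Mainline income levy:
  CHF 204000 × 14% = CHF 28560
  CHF 104000 × 27% = CHF 28080
  → CHF 56640

CHF 56640 > CHF 40320, so the mainline income levy governs.

CHF 56640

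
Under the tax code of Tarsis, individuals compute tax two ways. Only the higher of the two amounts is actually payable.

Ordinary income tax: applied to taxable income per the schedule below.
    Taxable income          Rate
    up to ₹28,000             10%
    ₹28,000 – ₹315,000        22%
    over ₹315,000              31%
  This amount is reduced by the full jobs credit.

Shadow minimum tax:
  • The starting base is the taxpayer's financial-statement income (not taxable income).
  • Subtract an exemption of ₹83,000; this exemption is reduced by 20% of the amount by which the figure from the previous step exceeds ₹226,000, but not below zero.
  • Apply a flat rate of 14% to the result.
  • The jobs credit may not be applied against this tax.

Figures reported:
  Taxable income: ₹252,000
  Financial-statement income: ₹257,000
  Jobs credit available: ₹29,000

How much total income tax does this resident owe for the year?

₹25,228

Ordinary income tax:
  ₹28,000 × 10% = ₹2,800
  ₹224,000 × 22% = ₹49,280
  → ₹52,080
  Less jobs credit ₹29,000 → ₹23,080

Shadow minimum tax:
  Base (financial-statement income): ₹257,000
  Exemption: ₹83,000 − 20% × (₹257,000 − ₹226,000) = ₹83,000 − ₹6,200 = ₹76,800
  Base: ₹257,000 − ₹76,800 = ₹180,200
  ₹180,200 × 14% = ₹25,228

₹25,228 > ₹23,080, so the shadow minimum tax is the binding amount.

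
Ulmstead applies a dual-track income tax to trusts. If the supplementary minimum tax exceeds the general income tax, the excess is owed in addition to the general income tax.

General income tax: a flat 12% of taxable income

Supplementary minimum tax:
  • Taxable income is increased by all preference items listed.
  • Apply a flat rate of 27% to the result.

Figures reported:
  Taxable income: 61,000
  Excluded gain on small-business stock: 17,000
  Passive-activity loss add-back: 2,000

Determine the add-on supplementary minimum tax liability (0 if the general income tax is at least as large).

Supplementary minimum tax:
  Adjusted income: 61,000 + 17,000 + 2,000 = 80,000
  80,000 × 27% = 21,600

General income tax:
  61,000 × 12% = 7,320

Excess of supplementary minimum tax over general income tax: 21,600 − 7,320 = 14,280.

14,280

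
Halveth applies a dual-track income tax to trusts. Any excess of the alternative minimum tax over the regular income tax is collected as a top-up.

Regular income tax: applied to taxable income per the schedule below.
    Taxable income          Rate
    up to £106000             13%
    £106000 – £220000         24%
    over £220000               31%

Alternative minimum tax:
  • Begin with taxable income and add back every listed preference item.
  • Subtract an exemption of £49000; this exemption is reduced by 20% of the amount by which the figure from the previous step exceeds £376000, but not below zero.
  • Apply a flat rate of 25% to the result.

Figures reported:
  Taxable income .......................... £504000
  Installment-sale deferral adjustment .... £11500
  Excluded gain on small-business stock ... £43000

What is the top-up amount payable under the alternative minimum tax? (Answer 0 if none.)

Regular income tax:
  £106000 × 13% = £13780
  £114000 × 24% = £27360
  £284000 × 31% = £88040
  → £129180

Alternative minimum tax:
  Adjusted income: £504000 + £11500 + £43000 = £558500
  Exemption: £49000 − 20% × (£558500 − £376000) = £49000 − £36500 = £12500
  Base: £558500 − £12500 = £546000
  £546000 × 25% = £136500

Excess of alternative minimum tax over regular income tax: £136500 − £129180 = £7320.

£7320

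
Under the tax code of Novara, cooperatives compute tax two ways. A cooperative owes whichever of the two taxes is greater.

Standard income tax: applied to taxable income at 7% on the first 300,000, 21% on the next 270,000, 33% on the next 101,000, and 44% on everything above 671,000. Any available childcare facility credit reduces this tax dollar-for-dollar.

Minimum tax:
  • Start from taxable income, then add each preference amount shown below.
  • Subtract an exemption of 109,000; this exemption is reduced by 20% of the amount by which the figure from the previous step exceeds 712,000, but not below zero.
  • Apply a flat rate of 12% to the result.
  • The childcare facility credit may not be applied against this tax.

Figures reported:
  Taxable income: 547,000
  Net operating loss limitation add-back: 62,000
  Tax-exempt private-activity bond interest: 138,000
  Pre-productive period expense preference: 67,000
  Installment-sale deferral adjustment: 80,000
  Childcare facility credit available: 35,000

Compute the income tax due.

98,568

Minimum tax:
  Adjusted income: 547,000 + 62,000 + 138,000 + 67,000 + 80,000 = 894,000
  Exemption: 109,000 − 20% × (894,000 − 712,000) = 109,000 − 36,400 = 72,600
  Base: 894,000 − 72,600 = 821,400
  821,400 × 12% = 98,568

Standard income tax:
  300,000 × 7% = 21,000
  247,000 × 21% = 51,870
  → 72,870
  Less childcare facility credit 35,000 → 37,870

98,568 > 37,870, so the minimum tax is the binding amount.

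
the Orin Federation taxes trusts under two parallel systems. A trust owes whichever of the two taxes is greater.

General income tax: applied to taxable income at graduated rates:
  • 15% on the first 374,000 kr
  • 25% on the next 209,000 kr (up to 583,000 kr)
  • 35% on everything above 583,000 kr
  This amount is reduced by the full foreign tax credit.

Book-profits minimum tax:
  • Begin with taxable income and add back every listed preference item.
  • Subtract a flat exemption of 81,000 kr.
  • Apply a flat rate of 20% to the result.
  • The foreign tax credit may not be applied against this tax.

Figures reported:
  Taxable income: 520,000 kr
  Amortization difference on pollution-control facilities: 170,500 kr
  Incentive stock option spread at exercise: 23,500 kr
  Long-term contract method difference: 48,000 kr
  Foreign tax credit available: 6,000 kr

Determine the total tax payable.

Book-profits minimum tax:
  Adjusted income: 520,000 kr + 170,500 kr + 23,500 kr + 48,000 kr = 762,000 kr
  Less exemption 81,000 kr → base 681,000 kr
  681,000 kr × 20% = 136,200 kr

General income tax:
  374,000 kr × 15% = 56,100 kr
  146,000 kr × 25% = 36,500 kr
  → 92,600 kr
  Less foreign tax credit 6,000 kr → 86,600 kr

136,200 kr > 86,600 kr, so the book-profits minimum tax is the binding amount.

136,200 kr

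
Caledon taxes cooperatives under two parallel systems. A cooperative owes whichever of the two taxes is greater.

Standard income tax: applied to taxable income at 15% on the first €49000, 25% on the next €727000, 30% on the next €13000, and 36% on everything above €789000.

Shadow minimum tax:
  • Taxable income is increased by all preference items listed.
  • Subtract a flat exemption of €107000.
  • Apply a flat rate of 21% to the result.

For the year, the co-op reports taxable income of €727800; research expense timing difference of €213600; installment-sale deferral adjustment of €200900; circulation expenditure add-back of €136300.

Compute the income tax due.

€246036

Shadow minimum tax:
  Adjusted income: €727800 + €213600 + €200900 + €136300 = €1278600
  Less exemption €107000 → base €1171600
  €1171600 × 21% = €246036

Standard income tax:
  €49000 × 15% = €7350
  €678800 × 25% = €169700
  → €177050

€246036 > €177050, so the shadow minimum tax is the binding amount.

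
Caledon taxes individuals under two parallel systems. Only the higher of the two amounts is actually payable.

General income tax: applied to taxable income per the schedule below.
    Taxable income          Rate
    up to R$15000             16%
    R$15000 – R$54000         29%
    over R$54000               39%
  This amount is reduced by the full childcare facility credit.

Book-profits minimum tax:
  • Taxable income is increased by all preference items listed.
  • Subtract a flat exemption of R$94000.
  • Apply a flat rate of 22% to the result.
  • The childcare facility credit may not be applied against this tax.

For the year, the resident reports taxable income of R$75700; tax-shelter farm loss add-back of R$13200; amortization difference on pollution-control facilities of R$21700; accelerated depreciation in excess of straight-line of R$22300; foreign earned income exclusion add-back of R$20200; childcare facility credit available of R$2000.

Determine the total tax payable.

R$20173

General income tax:
  R$15000 × 16% = R$2400
  R$39000 × 29% = R$11310
  R$21700 × 39% = R$8463
  → R$22173
  Less childcare facility credit R$2000 → R$20173

Book-profits minimum tax:
  Adjusted income: R$75700 + R$13200 + R$21700 + R$22300 + R$20200 = R$153100
  Less exemption R$94000 → base R$59100
  R$59100 × 22% = R$13002

R$20173 > R$13002, so the general income tax governs.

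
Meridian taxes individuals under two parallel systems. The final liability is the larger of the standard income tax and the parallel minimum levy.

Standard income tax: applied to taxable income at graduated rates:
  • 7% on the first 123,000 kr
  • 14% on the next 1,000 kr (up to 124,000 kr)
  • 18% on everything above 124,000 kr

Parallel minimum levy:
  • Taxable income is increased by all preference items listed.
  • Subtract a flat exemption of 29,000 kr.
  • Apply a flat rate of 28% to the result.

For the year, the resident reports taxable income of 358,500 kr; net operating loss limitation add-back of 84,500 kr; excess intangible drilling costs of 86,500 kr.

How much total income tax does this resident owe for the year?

Standard income tax:
  123,000 kr × 7% = 8,610 kr
  1,000 kr × 14% = 140 kr
  234,500 kr × 18% = 42,210 kr
  → 50,960 kr

Parallel minimum levy:
  Adjusted income: 358,500 kr + 84,500 kr + 86,500 kr = 529,500 kr
  Less exemption 29,000 kr → base 500,500 kr
  500,500 kr × 28% = 140,140 kr

140,140 kr > 50,960 kr, so the parallel minimum levy is the binding amount.

140,140 kr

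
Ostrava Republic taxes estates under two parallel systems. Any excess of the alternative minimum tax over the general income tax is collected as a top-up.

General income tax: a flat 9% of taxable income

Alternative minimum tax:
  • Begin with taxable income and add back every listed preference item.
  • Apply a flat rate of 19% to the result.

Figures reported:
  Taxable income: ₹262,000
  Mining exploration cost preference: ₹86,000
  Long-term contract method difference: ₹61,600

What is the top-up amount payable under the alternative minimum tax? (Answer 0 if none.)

₹54,244

General income tax:
  ₹262,000 × 9% = ₹23,580

Alternative minimum tax:
  Adjusted income: ₹262,000 + ₹86,000 + ₹61,600 = ₹409,600
  ₹409,600 × 19% = ₹77,824

Excess of alternative minimum tax over general income tax: ₹77,824 − ₹23,580 = ₹54,244.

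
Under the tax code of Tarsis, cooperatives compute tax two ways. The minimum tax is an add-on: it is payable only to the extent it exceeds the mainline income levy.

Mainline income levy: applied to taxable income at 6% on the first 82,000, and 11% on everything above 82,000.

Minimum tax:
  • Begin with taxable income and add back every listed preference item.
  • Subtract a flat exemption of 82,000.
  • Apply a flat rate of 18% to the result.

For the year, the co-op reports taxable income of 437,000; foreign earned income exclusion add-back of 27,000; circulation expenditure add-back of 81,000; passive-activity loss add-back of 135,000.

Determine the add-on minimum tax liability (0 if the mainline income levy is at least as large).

Minimum tax:
  Adjusted income: 437,000 + 27,000 + 81,000 + 135,000 = 680,000
  Less exemption 82,000 → base 598,000
  598,000 × 18% = 107,640

Mainline income levy:
  82,000 × 6% = 4,920
  355,000 × 11% = 39,050
  → 43,970

Excess of minimum tax over mainline income levy: 107,640 − 43,970 = 63,670.

63,670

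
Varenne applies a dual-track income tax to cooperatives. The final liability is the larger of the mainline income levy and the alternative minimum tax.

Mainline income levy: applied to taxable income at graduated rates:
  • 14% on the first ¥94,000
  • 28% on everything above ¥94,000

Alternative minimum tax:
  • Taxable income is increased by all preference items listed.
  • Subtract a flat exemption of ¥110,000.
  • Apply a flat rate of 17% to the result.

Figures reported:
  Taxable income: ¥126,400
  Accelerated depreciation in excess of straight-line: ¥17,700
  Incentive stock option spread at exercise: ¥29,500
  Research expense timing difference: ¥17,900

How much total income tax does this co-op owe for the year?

¥22,232

Alternative minimum tax:
  Adjusted income: ¥126,400 + ¥17,700 + ¥29,500 + ¥17,900 = ¥191,500
  Less exemption ¥110,000 → base ¥81,500
  ¥81,500 × 17% = ¥13,855

Mainline income levy:
  ¥94,000 × 14% = ¥13,160
  ¥32,400 × 28% = ¥9,072
  → ¥22,232

¥22,232 > ¥13,855, so the mainline income levy governs.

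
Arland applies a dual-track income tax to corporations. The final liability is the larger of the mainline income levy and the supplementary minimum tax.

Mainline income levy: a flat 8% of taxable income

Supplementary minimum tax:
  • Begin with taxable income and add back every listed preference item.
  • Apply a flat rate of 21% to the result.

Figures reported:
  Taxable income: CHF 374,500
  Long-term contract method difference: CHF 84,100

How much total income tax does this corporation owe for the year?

Supplementary minimum tax:
  Adjusted income: CHF 374,500 + CHF 84,100 = CHF 458,600
  CHF 458,600 × 21% = CHF 96,306

Mainline income levy:
  CHF 374,500 × 8% = CHF 29,960

CHF 96,306 > CHF 29,960, so the supplementary minimum tax is the binding amount.

CHF 96,306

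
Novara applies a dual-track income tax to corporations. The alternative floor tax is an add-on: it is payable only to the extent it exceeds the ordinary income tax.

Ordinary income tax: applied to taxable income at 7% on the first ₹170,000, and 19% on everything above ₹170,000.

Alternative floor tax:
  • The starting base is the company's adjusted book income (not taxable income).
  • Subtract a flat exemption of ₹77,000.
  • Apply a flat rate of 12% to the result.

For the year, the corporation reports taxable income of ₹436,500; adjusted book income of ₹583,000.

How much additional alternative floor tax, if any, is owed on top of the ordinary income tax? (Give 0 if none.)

₹0

Ordinary income tax:
  ₹170,000 × 7% = ₹11,900
  ₹266,500 × 19% = ₹50,635
  → ₹62,535

Alternative floor tax:
  Base (adjusted book income): ₹583,000
  Less exemption ₹77,000 → base ₹506,000
  ₹506,000 × 12% = ₹60,720

₹60,720 ≤ ₹62,535, so no add-on is due.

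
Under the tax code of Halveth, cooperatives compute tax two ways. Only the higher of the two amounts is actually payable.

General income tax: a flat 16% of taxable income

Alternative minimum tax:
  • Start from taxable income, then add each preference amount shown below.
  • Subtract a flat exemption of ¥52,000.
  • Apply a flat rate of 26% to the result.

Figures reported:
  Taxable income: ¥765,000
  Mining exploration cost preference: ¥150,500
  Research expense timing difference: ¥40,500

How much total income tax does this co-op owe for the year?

¥235,040

General income tax:
  ¥765,000 × 16% = ¥122,400

Alternative minimum tax:
  Adjusted income: ¥765,000 + ¥150,500 + ¥40,500 = ¥956,000
  Less exemption ¥52,000 → base ¥904,000
  ¥904,000 × 26% = ¥235,040

¥235,040 > ¥122,400, so the alternative minimum tax is the binding amount.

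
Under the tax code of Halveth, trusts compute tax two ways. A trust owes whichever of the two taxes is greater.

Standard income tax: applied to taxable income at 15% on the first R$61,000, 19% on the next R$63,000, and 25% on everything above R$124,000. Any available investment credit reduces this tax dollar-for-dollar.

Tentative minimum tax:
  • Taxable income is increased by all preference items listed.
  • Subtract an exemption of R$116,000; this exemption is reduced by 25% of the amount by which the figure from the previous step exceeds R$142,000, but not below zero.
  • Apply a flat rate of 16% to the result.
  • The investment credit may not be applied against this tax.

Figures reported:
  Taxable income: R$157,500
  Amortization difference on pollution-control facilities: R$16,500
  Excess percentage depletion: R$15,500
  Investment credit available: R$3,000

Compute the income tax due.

R$26,495

Standard income tax:
  R$61,000 × 15% = R$9,150
  R$63,000 × 19% = R$11,970
  R$33,500 × 25% = R$8,375
  → R$29,495
  Less investment credit R$3,000 → R$26,495

Tentative minimum tax:
  Adjusted income: R$157,500 + R$16,500 + R$15,500 = R$189,500
  Exemption: R$116,000 − 25% × (R$189,500 − R$142,000) = R$116,000 − R$11,875 = R$104,125
  Base: R$189,500 − R$104,125 = R$85,375
  R$85,375 × 16% = R$13,660

R$26,495 > R$13,660, so the standard income tax governs.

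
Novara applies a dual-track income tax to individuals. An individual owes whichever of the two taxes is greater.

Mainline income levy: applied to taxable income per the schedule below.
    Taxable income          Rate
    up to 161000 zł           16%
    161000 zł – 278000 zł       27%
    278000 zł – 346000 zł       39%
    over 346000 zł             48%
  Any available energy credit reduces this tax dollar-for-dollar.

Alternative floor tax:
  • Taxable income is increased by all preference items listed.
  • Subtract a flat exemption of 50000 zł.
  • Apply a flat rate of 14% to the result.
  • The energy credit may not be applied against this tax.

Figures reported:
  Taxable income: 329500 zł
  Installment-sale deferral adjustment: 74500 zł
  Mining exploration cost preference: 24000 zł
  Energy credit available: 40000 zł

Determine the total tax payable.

52920 zł

Mainline income levy:
  161000 zł × 16% = 25760 zł
  117000 zł × 27% = 31590 zł
  51500 zł × 39% = 20085 zł
  → 77435 zł
  Less energy credit 40000 zł → 37435 zł

Alternative floor tax:
  Adjusted income: 329500 zł + 74500 zł + 24000 zł = 428000 zł
  Less exemption 50000 zł → base 378000 zł
  378000 zł × 14% = 52920 zł

52920 zł > 37435 zł, so the alternative floor tax is the binding amount.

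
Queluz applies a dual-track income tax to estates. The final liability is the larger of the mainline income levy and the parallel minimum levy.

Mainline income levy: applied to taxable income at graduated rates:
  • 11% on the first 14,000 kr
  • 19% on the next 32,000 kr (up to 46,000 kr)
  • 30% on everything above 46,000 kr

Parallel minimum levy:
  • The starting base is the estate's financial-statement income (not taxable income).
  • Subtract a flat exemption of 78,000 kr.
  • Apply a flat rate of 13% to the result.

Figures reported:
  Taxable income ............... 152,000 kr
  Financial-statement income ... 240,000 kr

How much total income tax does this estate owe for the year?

Mainline income levy:
  14,000 kr × 11% = 1,540 kr
  32,000 kr × 19% = 6,080 kr
  106,000 kr × 30% = 31,800 kr
  → 39,420 kr

Parallel minimum levy:
  Base (financial-statement income): 240,000 kr
  Less exemption 78,000 kr → base 162,000 kr
  162,000 kr × 13% = 21,060 kr

39,420 kr > 21,060 kr, so the mainline income levy governs.

39,420 kr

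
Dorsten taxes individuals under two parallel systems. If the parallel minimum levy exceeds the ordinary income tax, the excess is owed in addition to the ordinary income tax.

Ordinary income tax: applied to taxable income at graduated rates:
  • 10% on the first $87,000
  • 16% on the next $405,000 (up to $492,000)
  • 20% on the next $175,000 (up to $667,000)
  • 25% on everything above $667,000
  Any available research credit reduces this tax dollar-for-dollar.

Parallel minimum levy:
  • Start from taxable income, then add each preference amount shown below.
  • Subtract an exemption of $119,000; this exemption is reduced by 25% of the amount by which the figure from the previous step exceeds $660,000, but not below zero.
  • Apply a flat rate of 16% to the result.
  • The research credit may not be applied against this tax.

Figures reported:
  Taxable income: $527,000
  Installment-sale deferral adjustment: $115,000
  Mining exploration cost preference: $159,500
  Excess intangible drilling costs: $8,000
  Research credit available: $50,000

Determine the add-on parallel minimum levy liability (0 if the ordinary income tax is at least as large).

$85,960

Parallel minimum levy:
  Adjusted income: $527,000 + $115,000 + $159,500 + $8,000 = $809,500
  Exemption: $119,000 − 25% × ($809,500 − $660,000) = $119,000 − $37,375 = $81,625
  Base: $809,500 − $81,625 = $727,875
  $727,875 × 16% = $116,460

Ordinary income tax:
  $87,000 × 10% = $8,700
  $405,000 × 16% = $64,800
  $35,000 × 20% = $7,000
  → $80,500
  Less research credit $50,000 → $30,500

Excess of parallel minimum levy over ordinary income tax: $116,460 − $30,500 = $85,960.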